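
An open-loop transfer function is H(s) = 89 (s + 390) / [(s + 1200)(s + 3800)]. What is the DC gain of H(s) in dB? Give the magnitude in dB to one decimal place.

H(0) = 89 × 390 / (1200 × 3800) = 0.0076118
20 log₁₀(0.0076118) = -42.37 dB

-42.4 dB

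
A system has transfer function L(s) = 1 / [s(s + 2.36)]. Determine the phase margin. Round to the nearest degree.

Gain crossover: |L(jω)| = 1 at ω ≈ 0.417 rad/s.
∠L(j0.417) = −90° − arctan(0.417/2.36) ≈ -100.03°
PM = 180° + (-100.03°) = 79.97°

80°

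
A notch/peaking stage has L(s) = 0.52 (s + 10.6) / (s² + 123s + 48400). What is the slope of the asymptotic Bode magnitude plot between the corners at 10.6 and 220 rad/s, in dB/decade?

In this band the factors already past their corner are: zero at 10.6; net slope = 20 dB/decade.

20 dB/decade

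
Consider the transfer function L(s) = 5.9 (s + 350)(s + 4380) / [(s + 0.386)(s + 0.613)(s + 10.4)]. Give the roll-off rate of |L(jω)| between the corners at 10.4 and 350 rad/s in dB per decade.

In this band the factors already past their corner are: pole at 0.386, pole at 0.613, pole at 10.4; net slope = -60 dB/decade.

-60 dB/decade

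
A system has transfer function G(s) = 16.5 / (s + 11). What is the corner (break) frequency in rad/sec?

11 rad/sec

The single real pole at s = −11 gives a corner at ω = 11 rad/sec.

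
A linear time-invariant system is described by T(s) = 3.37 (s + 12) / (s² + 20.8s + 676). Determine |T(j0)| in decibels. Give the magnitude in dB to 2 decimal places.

-24.46 dB

T(0) = 3.37 × 12 / 676 = 0.059822
20 log₁₀(0.059822) = -24.463 dB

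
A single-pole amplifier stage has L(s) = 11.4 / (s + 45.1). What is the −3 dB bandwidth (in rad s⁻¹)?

For a single-pole low-pass, the −3 dB point is at the pole: ω = 45.1 rad s⁻¹.

45.1 rad s⁻¹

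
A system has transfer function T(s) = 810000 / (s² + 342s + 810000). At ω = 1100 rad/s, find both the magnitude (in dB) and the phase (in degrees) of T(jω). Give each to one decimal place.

|(j1100)² + 342(j1100) + 810000| = |-4e+05 + j3.762e+05| = 5.491e+05
|T(j1100)| = 810000 / 5.491e+05 = 1.4751
20 log₁₀(1.4751) = 3.38 dB
∠[(j1100)² + 342(j1100) + 810000] = ∠[-4e+05 + j3.762e+05] = 136.76°
∠T(j1100) = −136.76° = -136.76°

|T| = 3.4 dB, ∠T = -136.8°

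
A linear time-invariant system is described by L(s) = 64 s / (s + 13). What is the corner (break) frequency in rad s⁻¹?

13 rad s⁻¹

The single real pole at s = −13 gives a corner at ω = 13 rad s⁻¹.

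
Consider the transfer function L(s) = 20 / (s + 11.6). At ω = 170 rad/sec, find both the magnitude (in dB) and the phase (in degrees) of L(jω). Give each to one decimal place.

|j170 + 11.6| = √(170² + 11.6²) = 170.4
|L(j170)| = 20 / 170.4 = 0.11737
20 log₁₀(0.11737) = -18.61 dB
∠(j170 + 11.6) = arctan(170/11.6) = 86.10°
∠L(j170) = −86.10° = -86.10°

|L| = -18.6 dB, ∠L = -86.1°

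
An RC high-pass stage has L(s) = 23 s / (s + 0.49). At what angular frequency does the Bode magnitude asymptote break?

The single real pole at s = −0.49 gives a corner at ω = 0.49 rad/s.

0.49 rad/s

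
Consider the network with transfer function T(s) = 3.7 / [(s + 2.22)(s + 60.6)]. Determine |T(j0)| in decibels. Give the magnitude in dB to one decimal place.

T(0) = 3.7 / (2.22 × 60.6) = 0.027503
20 log₁₀(0.027503) = -31.21 dB

-31.2 dB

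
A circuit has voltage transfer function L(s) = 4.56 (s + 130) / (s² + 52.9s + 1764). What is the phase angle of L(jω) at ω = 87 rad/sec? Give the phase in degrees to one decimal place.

-107.8 deg

∠(j87 + 130) = arctan(87/130) = 33.79°
∠[(j87)² + 52.9(j87) + 1764] = ∠[-5805 + j4602.3] = 141.59°
∠L(j87) = 33.79° − 141.59° = -107.80°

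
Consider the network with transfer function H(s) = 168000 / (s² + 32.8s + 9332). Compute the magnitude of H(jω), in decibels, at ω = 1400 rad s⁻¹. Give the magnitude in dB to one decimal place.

-21.3 dB

|(j1400)² + 32.8(j1400) + 9332| = |-1.9507e+06 + j45920| = 1.951e+06
|H(j1400)| = 168000 / 1.951e+06 = 0.0861
20 log₁₀(0.0861) = -21.30 dB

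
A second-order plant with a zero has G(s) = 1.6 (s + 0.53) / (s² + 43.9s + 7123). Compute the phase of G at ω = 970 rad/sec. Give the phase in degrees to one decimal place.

∠(j970 + 0.53) = arctan(970/0.53) = 89.97°
∠[(j970)² + 43.9(j970) + 7123] = ∠[-9.3378e+05 + j42583] = 177.39°
∠G(j970) = 89.97° − 177.39° = -87.42°

-87.4 deg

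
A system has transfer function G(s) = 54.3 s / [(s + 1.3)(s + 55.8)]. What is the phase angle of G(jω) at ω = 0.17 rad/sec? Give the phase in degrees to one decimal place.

82.4°

∠(j0.17) = 90.00°
∠(j0.17 + 1.3) = arctan(0.17/1.3) = 7.45°
∠(j0.17 + 55.8) = arctan(0.17/55.8) = 0.17°
∠G(j0.17) = 90.00° − (7.45° + 0.17°) = 82.38°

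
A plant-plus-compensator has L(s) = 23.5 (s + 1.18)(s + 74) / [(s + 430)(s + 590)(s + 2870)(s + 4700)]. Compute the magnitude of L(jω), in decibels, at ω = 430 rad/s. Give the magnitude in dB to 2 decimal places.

-122.79 dB

|j430 + 1.18| = √(430² + 1.18²) = 430
|j430 + 74| = √(430² + 74²) = 436.3
|j430 + 430| = √(430² + 430²) = 608.1
|j430 + 590| = √(430² + 590²) = 730.1
|j430 + 2870| = √(430² + 2870²) = 2902
|j430 + 4700| = √(430² + 4700²) = 4720
|L(j430)| = 23.5 × 430 × 436.3 / (608.1 × 730.1 × 2902 × 4720) = 7.2508e-07
20 log₁₀(7.2508e-07) = -122.792 dB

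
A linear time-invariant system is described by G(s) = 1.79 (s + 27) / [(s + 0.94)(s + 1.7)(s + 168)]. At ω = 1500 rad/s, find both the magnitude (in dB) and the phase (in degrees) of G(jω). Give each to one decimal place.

|j1500 + 27| = √(1500² + 27²) = 1500
|j1500 + 0.94| = √(1500² + 0.94²) = 1500
|j1500 + 1.7| = √(1500² + 1.7²) = 1500
|j1500 + 168| = √(1500² + 168²) = 1509
|G(j1500)| = 1.79 × 1500 / (1500 × 1500 × 1509) = 7.9074e-07
20 log₁₀(7.9074e-07) = -122.04 dB
∠(j1500 + 27) = arctan(1500/27) = 88.97°
∠(j1500 + 0.94) = arctan(1500/0.94) = 89.96°
∠(j1500 + 1.7) = arctan(1500/1.7) = 89.94°
∠(j1500 + 168) = arctan(1500/168) = 83.61°
∠G(j1500) = 88.97° − (89.96° + 89.94° + 83.61°) = -174.54°

|G| = -122.0 dB, ∠G = -174.5°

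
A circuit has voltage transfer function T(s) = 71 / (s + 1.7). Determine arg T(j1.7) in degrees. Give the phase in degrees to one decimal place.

-45.0°

∠(j1.7 + 1.7) = arctan(1.7/1.7) = 45.00°
∠T(j1.7) = −45.00° = -45.00°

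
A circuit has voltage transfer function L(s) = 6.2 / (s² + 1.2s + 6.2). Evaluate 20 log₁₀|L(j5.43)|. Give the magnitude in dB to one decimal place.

|(j5.43)² + 1.2(j5.43) + 6.2| = |-23.285 + j6.516| = 24.18
|L(j5.43)| = 6.2 / 24.18 = 0.25642
20 log₁₀(0.25642) = -11.82 dB

-11.8 dB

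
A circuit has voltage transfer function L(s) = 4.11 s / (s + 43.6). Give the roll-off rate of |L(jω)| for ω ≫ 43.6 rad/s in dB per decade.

With 1 zero and 1 pole, the high-frequency asymptotic slope is 20 × (1 − 1) = 0 dB/decade.

0 dB/decade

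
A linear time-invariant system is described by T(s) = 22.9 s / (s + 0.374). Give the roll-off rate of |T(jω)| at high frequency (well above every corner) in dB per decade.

With 1 zero and 1 pole, the high-frequency asymptotic slope is 20 × (1 − 1) = 0 dB/decade.

0 dB/decade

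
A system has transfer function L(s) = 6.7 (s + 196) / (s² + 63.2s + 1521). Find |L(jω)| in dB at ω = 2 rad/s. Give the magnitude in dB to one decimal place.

|j2 + 196| = √(2² + 196²) = 196
|(j2)² + 63.2(j2) + 1521| = |1517 + j126.4| = 1522
|L(j2)| = 6.7 × 196 / 1522 = 0.86271
20 log₁₀(0.86271) = -1.28 dB

-1.3 dB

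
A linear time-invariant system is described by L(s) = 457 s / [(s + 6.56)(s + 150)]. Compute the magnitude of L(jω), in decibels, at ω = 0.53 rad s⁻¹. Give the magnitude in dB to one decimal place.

-12.2 dB

|j0.53| = 0.53
|j0.53 + 6.56| = √(0.53² + 6.56²) = 6.581
|j0.53 + 150| = √(0.53² + 150²) = 150
|L(j0.53)| = 457 × 0.53 / (6.581 × 150) = 0.24535
20 log₁₀(0.24535) = -12.20 dB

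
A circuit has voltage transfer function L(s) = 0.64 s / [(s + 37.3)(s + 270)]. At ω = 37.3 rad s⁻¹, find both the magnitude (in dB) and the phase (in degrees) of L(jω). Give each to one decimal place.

|L| = -55.6 dB, ∠L = 37.1 deg

|j37.3| = 37.3
|j37.3 + 37.3| = √(37.3² + 37.3²) = 52.75
|j37.3 + 270| = √(37.3² + 270²) = 272.6
|L(j37.3)| = 0.64 × 37.3 / (52.75 × 272.6) = 0.0016603
20 log₁₀(0.0016603) = -55.60 dB
∠(j37.3) = 90.00°
∠(j37.3 + 37.3) = arctan(37.3/37.3) = 45.00°
∠(j37.3 + 270) = arctan(37.3/270) = 7.87°
∠L(j37.3) = 90.00° − (45.00° + 7.87°) = 37.13°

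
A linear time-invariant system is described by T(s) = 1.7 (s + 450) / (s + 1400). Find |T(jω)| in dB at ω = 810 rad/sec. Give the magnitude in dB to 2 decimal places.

-0.23 dB

|j810 + 450| = √(810² + 450²) = 926.6
|j810 + 1400| = √(810² + 1400²) = 1617
|T(j810)| = 1.7 × 926.6 / 1617 = 0.97391
20 log₁₀(0.97391) = -0.230 dB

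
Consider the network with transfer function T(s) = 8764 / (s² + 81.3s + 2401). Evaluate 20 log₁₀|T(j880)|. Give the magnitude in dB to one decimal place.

|(j880)² + 81.3(j880) + 2401| = |-7.72e+05 + j71544| = 7.753e+05
|T(j880)| = 8764 / 7.753e+05 = 0.011304
20 log₁₀(0.011304) = -38.94 dB

-38.9 dB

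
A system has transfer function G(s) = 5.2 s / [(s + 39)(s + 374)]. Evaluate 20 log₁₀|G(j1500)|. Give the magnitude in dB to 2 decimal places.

-49.47 dB

|j1500| = 1500
|j1500 + 39| = √(1500² + 39²) = 1501
|j1500 + 374| = √(1500² + 374²) = 1546
|G(j1500)| = 5.2 × 1500 / (1501 × 1546) = 0.0033626
20 log₁₀(0.0033626) = -49.467 dB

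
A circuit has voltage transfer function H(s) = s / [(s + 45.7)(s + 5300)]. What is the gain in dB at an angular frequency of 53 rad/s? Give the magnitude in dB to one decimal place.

|j53| = 53
|j53 + 45.7| = √(53² + 45.7²) = 69.98
|j53 + 5300| = √(53² + 5300²) = 5300
|H(j53)| = 1 × 53 / (69.98 × 5300) = 0.00014289
20 log₁₀(0.00014289) = -76.90 dB

-76.9 dB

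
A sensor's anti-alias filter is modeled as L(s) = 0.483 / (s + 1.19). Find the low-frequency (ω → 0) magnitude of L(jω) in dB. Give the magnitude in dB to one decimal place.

-7.8 dB

L(0) = 0.483 / 1.19 = 0.40588
20 log₁₀(0.40588) = -7.83 dB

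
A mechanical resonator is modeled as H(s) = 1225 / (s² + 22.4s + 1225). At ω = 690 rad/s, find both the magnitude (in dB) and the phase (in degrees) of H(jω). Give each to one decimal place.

|(j690)² + 22.4(j690) + 1225| = |-4.7488e+05 + j15456| = 4.751e+05
|H(j690)| = 1225 / 4.751e+05 = 0.0025783
20 log₁₀(0.0025783) = -51.77 dB
∠[(j690)² + 22.4(j690) + 1225] = ∠[-4.7488e+05 + j15456] = 178.14°
∠H(j690) = −178.14° = -178.14°

|H| = -51.8 dB, ∠H = -178.1 deg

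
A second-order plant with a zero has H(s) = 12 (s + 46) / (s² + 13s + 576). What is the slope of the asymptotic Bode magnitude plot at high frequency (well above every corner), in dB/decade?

-20 dB/decade

With 1 zero and 2 poles, the high-frequency asymptotic slope is 20 × (1 − 2) = -20 dB/decade.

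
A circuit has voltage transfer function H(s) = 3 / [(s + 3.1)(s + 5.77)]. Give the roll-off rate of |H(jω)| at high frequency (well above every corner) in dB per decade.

-40 dB/decade

With 0 zeros and 2 poles, the high-frequency asymptotic slope is 20 × (0 − 2) = -40 dB/decade.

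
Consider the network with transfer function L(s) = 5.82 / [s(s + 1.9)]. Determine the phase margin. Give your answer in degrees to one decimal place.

Gain crossover: |L(jω)| = 1 at ω ≈ 2.07 rad/s.
∠L(j2.07) = −90° − arctan(2.07/1.9) ≈ -137.46°
PM = 180° + (-137.46°) = 42.54°

42.5 deg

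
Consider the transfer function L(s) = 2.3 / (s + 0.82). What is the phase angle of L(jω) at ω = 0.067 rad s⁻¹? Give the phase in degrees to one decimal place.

∠(j0.067 + 0.82) = arctan(0.067/0.82) = 4.67°
∠L(j0.067) = −4.67° = -4.67°

-4.7°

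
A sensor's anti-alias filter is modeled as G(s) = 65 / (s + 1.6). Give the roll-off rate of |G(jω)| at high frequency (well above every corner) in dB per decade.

-20 dB/decade

With 0 zeros and 1 pole, the high-frequency asymptotic slope is 20 × (0 − 1) = -20 dB/decade.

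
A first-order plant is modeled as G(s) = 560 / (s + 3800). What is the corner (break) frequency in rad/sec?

The single real pole at s = −3800 gives a corner at ω = 3800 rad/sec.

3800 rad/sec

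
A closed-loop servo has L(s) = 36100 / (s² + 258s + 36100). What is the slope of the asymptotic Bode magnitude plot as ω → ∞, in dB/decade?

With 0 zeros and 2 poles, the high-frequency asymptotic slope is 20 × (0 − 2) = -40 dB/decade.

-40 dB/decade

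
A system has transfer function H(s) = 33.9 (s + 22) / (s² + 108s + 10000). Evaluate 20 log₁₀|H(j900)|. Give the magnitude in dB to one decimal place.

|j900 + 22| = √(900² + 22²) = 900.3
|(j900)² + 108(j900) + 10000| = |-8e+05 + j97200| = 8.059e+05
|H(j900)| = 33.9 × 900.3 / 8.059e+05 = 0.03787
20 log₁₀(0.03787) = -28.43 dB

-28.4 dB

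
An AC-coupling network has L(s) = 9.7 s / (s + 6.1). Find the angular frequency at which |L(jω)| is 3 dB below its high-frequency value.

For a single-pole high-pass, the −3 dB point is at the pole: ω = 6.1 rad/s.

6.1 rad/s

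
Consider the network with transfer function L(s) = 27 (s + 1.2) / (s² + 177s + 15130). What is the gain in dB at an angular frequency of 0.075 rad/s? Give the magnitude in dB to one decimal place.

-53.4 dB

|j0.075 + 1.2| = √(0.075² + 1.2²) = 1.202
|(j0.075)² + 177(j0.075) + 15130| = |15130 + j13.275| = 1.513e+04
|L(j0.075)| = 27 × 1.202 / 1.513e+04 = 0.0021456
20 log₁₀(0.0021456) = -53.37 dB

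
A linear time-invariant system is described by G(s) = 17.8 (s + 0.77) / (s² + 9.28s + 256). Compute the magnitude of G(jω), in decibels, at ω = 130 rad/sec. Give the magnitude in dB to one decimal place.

-17.2 dB

|j130 + 0.77| = √(130² + 0.77²) = 130
|(j130)² + 9.28(j130) + 256| = |-16644 + j1206.4| = 1.669e+04
|G(j130)| = 17.8 × 130 / 1.669e+04 = 0.13867
20 log₁₀(0.13867) = -17.16 dB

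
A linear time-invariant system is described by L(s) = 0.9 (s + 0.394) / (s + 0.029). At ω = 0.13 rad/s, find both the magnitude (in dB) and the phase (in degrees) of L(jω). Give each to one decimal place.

|j0.13 + 0.394| = √(0.13² + 0.394²) = 0.4149
|j0.13 + 0.029| = √(0.13² + 0.029²) = 0.1332
|L(j0.13)| = 0.9 × 0.4149 / 0.1332 = 2.8034
20 log₁₀(2.8034) = 8.95 dB
∠(j0.13 + 0.394) = arctan(0.13/0.394) = 18.26°
∠(j0.13 + 0.029) = arctan(0.13/0.029) = 77.42°
∠L(j0.13) = 18.26° − 77.42° = -59.16°

|L| = 9.0 dB, ∠L = -59.2°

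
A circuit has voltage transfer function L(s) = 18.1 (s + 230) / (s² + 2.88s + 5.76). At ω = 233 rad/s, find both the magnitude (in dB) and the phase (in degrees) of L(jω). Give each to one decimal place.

|j233 + 230| = √(233² + 230²) = 327.4
|(j233)² + 2.88(j233) + 5.76| = |-54283 + j671.04| = 5.429e+04
|L(j233)| = 18.1 × 327.4 / 5.429e+04 = 0.10916
20 log₁₀(0.10916) = -19.24 dB
∠(j233 + 230) = arctan(233/230) = 45.37°
∠[(j233)² + 2.88(j233) + 5.76] = ∠[-54283 + j671.04] = 179.29°
∠L(j233) = 45.37° − 179.29° = -133.92°

|L| = -19.2 dB, ∠L = -133.9°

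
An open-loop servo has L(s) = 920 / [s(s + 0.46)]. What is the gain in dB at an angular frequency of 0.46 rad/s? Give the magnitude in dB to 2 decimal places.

|j0.46 + 0.46| = √(0.46² + 0.46²) = 0.6505
|j0.46| = 0.46
|L(j0.46)| = 920 / (0.6505 × 0.46) = 3074.4
20 log₁₀(3074.4) = 69.755 dB

69.76 dB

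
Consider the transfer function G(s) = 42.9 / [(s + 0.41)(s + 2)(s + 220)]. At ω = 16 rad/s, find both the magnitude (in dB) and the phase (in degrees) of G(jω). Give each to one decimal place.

|j16 + 0.41| = √(16² + 0.41²) = 16.01
|j16 + 2| = √(16² + 2²) = 16.12
|j16 + 220| = √(16² + 220²) = 220.6
|G(j16)| = 42.9 / (16.01 × 16.12 × 220.6) = 0.0007536
20 log₁₀(0.0007536) = -62.46 dB
∠(j16 + 0.41) = arctan(16/0.41) = 88.53°
∠(j16 + 2) = arctan(16/2) = 82.87°
∠(j16 + 220) = arctan(16/220) = 4.16°
∠G(j16) = − (88.53° + 82.87° + 4.16°) = -175.57°

|G| = -62.5 dB, ∠G = -175.6 deg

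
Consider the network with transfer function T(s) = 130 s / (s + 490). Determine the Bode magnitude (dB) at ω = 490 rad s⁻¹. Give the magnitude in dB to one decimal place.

39.3 dB

|j490| = 490
|j490 + 490| = √(490² + 490²) = 693
|T(j490)| = 130 × 490 / 693 = 91.924
20 log₁₀(91.924) = 39.27 dB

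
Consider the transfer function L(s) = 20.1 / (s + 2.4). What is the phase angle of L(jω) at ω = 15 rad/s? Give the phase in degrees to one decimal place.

∠(j15 + 2.4) = arctan(15/2.4) = 80.91°
∠L(j15) = −80.91° = -80.91°

-80.9°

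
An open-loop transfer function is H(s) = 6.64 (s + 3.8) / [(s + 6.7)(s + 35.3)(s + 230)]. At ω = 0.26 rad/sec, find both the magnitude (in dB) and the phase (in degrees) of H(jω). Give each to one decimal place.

|H| = -66.7 dB, ∠H = 1.2°

|j0.26 + 3.8| = √(0.26² + 3.8²) = 3.809
|j0.26 + 6.7| = √(0.26² + 6.7²) = 6.705
|j0.26 + 35.3| = √(0.26² + 35.3²) = 35.3
|j0.26 + 230| = √(0.26² + 230²) = 230
|H(j0.26)| = 6.64 × 3.809 / (6.705 × 35.3 × 230) = 0.00046457
20 log₁₀(0.00046457) = -66.66 dB
∠(j0.26 + 3.8) = arctan(0.26/3.8) = 3.91°
∠(j0.26 + 6.7) = arctan(0.26/6.7) = 2.22°
∠(j0.26 + 35.3) = arctan(0.26/35.3) = 0.42°
∠(j0.26 + 230) = arctan(0.26/230) = 0.06°
∠H(j0.26) = 3.91° − (2.22° + 0.42° + 0.06°) = 1.21°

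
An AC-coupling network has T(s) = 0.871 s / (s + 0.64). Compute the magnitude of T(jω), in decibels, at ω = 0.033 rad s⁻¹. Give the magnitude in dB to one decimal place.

-27.0 dB

|j0.033| = 0.033
|j0.033 + 0.64| = √(0.033² + 0.64²) = 0.6409
|T(j0.033)| = 0.871 × 0.033 / 0.6409 = 0.044851
20 log₁₀(0.044851) = -26.96 dB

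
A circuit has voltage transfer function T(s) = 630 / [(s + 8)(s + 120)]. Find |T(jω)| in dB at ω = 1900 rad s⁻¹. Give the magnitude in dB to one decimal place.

|j1900 + 8| = √(1900² + 8²) = 1900
|j1900 + 120| = √(1900² + 120²) = 1904
|T(j1900)| = 630 / (1900 × 1904) = 0.00017417
20 log₁₀(0.00017417) = -75.18 dB

-75.2 dB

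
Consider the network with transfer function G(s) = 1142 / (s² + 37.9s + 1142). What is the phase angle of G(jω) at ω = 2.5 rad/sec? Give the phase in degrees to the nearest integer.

∠[(j2.5)² + 37.9(j2.5) + 1142] = ∠[1135.8 + j94.75] = 4.77°
∠G(j2.5) = −4.77° = -4.77°

-5°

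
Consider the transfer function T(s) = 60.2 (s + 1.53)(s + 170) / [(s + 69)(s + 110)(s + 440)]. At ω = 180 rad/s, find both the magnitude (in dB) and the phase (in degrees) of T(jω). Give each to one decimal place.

|T| = -17.2 dB, ∠T = -13.7°

|j180 + 1.53| = √(180² + 1.53²) = 180
|j180 + 170| = √(180² + 170²) = 247.6
|j180 + 69| = √(180² + 69²) = 192.8
|j180 + 110| = √(180² + 110²) = 211
|j180 + 440| = √(180² + 440²) = 475.4
|T(j180)| = 60.2 × 180 × 247.6 / (192.8 × 211 × 475.4) = 0.13878
20 log₁₀(0.13878) = -17.15 dB
∠(j180 + 1.53) = arctan(180/1.53) = 89.51°
∠(j180 + 170) = arctan(180/170) = 46.64°
∠(j180 + 69) = arctan(180/69) = 69.03°
∠(j180 + 110) = arctan(180/110) = 58.57°
∠(j180 + 440) = arctan(180/440) = 22.25°
∠T(j180) = 89.51° + 46.64° − (69.03° + 58.57° + 22.25°) = -13.70°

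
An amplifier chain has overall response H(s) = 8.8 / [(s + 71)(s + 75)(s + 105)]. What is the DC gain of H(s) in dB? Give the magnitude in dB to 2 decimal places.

H(0) = 8.8 / (71 × 75 × 105) = 1.5739e-05
20 log₁₀(1.5739e-05) = -96.061 dB

-96.06 dB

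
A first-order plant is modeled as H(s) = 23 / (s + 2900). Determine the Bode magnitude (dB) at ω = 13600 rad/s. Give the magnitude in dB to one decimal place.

|j13600 + 2900| = √(13600² + 2900²) = 1.391e+04
|H(j13600)| = 23 / 1.391e+04 = 0.001654
20 log₁₀(0.001654) = -55.63 dB

-55.6 dB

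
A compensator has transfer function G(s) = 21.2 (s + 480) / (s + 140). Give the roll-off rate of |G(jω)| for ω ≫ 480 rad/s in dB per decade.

With 1 zero and 1 pole, the high-frequency asymptotic slope is 20 × (1 − 1) = 0 dB/decade.

0 dB/decade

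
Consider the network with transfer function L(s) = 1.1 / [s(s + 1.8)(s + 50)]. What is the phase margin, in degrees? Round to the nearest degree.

90 deg

Gain crossover: |L(jω)| = 1 at ω ≈ 0.0122 rad/sec.
∠L(j0.0122) = −90° − arctan(0.0122/1.8) − arctan(0.0122/50) ≈ -90.40°
PM = 180° + (-90.40°) = 89.60°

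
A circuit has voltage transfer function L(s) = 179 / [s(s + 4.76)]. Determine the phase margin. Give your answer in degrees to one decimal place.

Gain crossover: |L(jω)| = 1 at ω ≈ 13 rad s⁻¹.
∠L(j13) = −90° − arctan(13/4.76) ≈ -159.84°
PM = 180° + (-159.84°) = 20.16°

20.2°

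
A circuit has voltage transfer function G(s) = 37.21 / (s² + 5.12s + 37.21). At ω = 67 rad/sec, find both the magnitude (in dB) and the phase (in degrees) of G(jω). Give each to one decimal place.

|G| = -41.6 dB, ∠G = -175.6°

|(j67)² + 5.12(j67) + 37.21| = |-4451.8 + j343.04| = 4465
|G(j67)| = 37.21 / 4465 = 0.0083337
20 log₁₀(0.0083337) = -41.58 dB
∠[(j67)² + 5.12(j67) + 37.21] = ∠[-4451.8 + j343.04] = 175.59°
∠G(j67) = −175.59° = -175.59°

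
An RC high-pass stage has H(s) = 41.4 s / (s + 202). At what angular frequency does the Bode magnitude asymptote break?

The single real pole at s = −202 gives a corner at ω = 202 rad/sec.

202 rad/sec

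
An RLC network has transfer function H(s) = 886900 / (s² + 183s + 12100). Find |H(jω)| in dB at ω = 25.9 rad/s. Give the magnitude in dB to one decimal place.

37.1 dB

|(j25.9)² + 183(j25.9) + 12100| = |11429 + j4739.7| = 1.237e+04
|H(j25.9)| = 886900 / 1.237e+04 = 71.68
20 log₁₀(71.68) = 37.11 dB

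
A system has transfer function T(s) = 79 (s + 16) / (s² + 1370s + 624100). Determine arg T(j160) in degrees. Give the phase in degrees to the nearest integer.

∠(j160 + 16) = arctan(160/16) = 84.29°
∠[(j160)² + 1370(j160) + 624100] = ∠[5.985e+05 + j2.192e+05] = 20.12°
∠T(j160) = 84.29° − 20.12° = 64.17°

64°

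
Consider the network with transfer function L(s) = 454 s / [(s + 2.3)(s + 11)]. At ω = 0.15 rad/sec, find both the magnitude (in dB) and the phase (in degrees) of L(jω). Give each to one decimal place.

|L| = 8.6 dB, ∠L = 85.5°

|j0.15| = 0.15
|j0.15 + 2.3| = √(0.15² + 2.3²) = 2.305
|j0.15 + 11| = √(0.15² + 11²) = 11
|L(j0.15)| = 454 × 0.15 / (2.305 × 11) = 2.6857
20 log₁₀(2.6857) = 8.58 dB
∠(j0.15) = 90.00°
∠(j0.15 + 2.3) = arctan(0.15/2.3) = 3.73°
∠(j0.15 + 11) = arctan(0.15/11) = 0.78°
∠L(j0.15) = 90.00° − (3.73° + 0.78°) = 85.49°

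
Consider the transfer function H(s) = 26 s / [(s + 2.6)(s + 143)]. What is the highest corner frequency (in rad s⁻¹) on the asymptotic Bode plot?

Break frequencies occur at each pole and zero magnitude: 2.6 rad s⁻¹, 143 rad s⁻¹.
The highest is 143 rad s⁻¹.

143 rad s⁻¹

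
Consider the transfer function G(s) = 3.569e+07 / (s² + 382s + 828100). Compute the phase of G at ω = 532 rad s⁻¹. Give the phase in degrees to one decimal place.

∠[(j532)² + 382(j532) + 828100] = ∠[5.4508e+05 + j2.0322e+05] = 20.45°
∠G(j532) = −20.45° = -20.45°

-20.4°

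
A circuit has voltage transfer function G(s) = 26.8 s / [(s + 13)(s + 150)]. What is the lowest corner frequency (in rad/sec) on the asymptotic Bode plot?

13 rad/sec

Break frequencies occur at each pole and zero magnitude: 13 rad/sec, 150 rad/sec.
The lowest is 13 rad/sec.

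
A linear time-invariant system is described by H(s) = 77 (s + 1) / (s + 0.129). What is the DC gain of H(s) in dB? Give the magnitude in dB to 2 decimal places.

H(0) = 77 × 1 / 0.129 = 596.9
20 log₁₀(596.9) = 55.518 dB

55.52 dB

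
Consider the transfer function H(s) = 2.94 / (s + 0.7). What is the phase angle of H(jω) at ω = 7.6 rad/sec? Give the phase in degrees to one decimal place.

-84.7 deg

∠(j7.6 + 0.7) = arctan(7.6/0.7) = 84.74°
∠H(j7.6) = −84.74° = -84.74°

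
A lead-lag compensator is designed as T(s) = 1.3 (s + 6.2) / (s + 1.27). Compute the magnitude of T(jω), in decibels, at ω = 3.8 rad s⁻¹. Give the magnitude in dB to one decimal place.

|j3.8 + 6.2| = √(3.8² + 6.2²) = 7.272
|j3.8 + 1.27| = √(3.8² + 1.27²) = 4.007
|T(j3.8)| = 1.3 × 7.272 / 4.007 = 2.3595
20 log₁₀(2.3595) = 7.46 dB

7.5 dB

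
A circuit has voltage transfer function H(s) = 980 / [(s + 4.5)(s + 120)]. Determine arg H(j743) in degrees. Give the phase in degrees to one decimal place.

∠(j743 + 4.5) = arctan(743/4.5) = 89.65°
∠(j743 + 120) = arctan(743/120) = 80.83°
∠H(j743) = − (89.65° + 80.83°) = -170.48°

-170.5°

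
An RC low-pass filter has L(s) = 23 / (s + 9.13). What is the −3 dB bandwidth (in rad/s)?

For a single-pole low-pass, the −3 dB point is at the pole: ω = 9.13 rad/s.

9.13 rad/s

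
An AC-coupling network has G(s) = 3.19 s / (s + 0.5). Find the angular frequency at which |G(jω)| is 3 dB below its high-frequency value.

For a single-pole high-pass, the −3 dB point is at the pole: ω = 0.5 rad/sec.

0.5 rad/sec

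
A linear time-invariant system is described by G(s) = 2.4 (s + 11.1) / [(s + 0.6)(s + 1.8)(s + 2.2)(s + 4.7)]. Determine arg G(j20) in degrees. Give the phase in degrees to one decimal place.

∠(j20 + 11.1) = arctan(20/11.1) = 60.97°
∠(j20 + 0.6) = arctan(20/0.6) = 88.28°
∠(j20 + 1.8) = arctan(20/1.8) = 84.86°
∠(j20 + 2.2) = arctan(20/2.2) = 83.72°
∠(j20 + 4.7) = arctan(20/4.7) = 76.78°
∠G(j20) = 60.97° − (88.28° + 84.86° + 83.72° + 76.78°) = -272.67°

-272.7 deg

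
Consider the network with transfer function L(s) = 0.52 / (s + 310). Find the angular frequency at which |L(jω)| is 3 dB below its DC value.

310 rad/sec

For a single-pole low-pass, the −3 dB point is at the pole: ω = 310 rad/sec.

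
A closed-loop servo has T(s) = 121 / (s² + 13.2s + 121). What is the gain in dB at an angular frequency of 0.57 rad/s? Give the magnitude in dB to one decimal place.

0.0 dB

|(j0.57)² + 13.2(j0.57) + 121| = |120.68 + j7.524| = 120.9
|T(j0.57)| = 121 / 120.9 = 1.0007
20 log₁₀(1.0007) = 0.01 dB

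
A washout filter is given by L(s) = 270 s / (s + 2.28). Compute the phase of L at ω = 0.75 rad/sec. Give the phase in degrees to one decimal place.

∠(j0.75) = 90.00°
∠(j0.75 + 2.28) = arctan(0.75/2.28) = 18.21°
∠L(j0.75) = 90.00° − 18.21° = 71.79°

71.8°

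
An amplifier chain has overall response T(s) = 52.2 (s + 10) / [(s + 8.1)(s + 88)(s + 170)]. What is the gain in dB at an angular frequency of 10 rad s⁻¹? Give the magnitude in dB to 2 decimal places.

-48.40 dB

|j10 + 10| = √(10² + 10²) = 14.14
|j10 + 8.1| = √(10² + 8.1²) = 12.87
|j10 + 88| = √(10² + 88²) = 88.57
|j10 + 170| = √(10² + 170²) = 170.3
|T(j10)| = 52.2 × 14.14 / (12.87 × 88.57 × 170.3) = 0.0038034
20 log₁₀(0.0038034) = -48.397 dB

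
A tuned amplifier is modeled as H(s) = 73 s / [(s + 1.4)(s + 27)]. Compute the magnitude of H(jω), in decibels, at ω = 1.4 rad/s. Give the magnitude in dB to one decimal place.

|j1.4| = 1.4
|j1.4 + 1.4| = √(1.4² + 1.4²) = 1.98
|j1.4 + 27| = √(1.4² + 27²) = 27.04
|H(j1.4)| = 73 × 1.4 / (1.98 × 27.04) = 1.9092
20 log₁₀(1.9092) = 5.62 dB

5.6 dB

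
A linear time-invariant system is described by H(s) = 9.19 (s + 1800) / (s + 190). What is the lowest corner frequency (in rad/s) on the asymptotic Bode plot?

Break frequencies occur at each pole and zero magnitude: 190 rad/s, 1800 rad/s.
The lowest is 190 rad/s.

190 rad/s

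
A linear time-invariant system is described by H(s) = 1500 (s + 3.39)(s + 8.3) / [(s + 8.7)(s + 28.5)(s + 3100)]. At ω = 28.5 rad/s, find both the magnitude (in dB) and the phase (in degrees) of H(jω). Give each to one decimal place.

|j28.5 + 3.39| = √(28.5² + 3.39²) = 28.7
|j28.5 + 8.3| = √(28.5² + 8.3²) = 29.68
|j28.5 + 8.7| = √(28.5² + 8.7²) = 29.8
|j28.5 + 28.5| = √(28.5² + 28.5²) = 40.31
|j28.5 + 3100| = √(28.5² + 3100²) = 3100
|H(j28.5)| = 1500 × 28.7 × 29.68 / (29.8 × 40.31 × 3100) = 0.34322
20 log₁₀(0.34322) = -9.29 dB
∠(j28.5 + 3.39) = arctan(28.5/3.39) = 83.22°
∠(j28.5 + 8.3) = arctan(28.5/8.3) = 73.76°
∠(j28.5 + 8.7) = arctan(28.5/8.7) = 73.02°
∠(j28.5 + 28.5) = arctan(28.5/28.5) = 45.00°
∠(j28.5 + 3100) = arctan(28.5/3100) = 0.53°
∠H(j28.5) = 83.22° + 73.76° − (73.02° + 45.00° + 0.53°) = 38.43°

|H| = -9.3 dB, ∠H = 38.4°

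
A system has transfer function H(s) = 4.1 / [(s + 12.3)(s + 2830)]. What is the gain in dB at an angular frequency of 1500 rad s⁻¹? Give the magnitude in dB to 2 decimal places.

|j1500 + 12.3| = √(1500² + 12.3²) = 1500
|j1500 + 2830| = √(1500² + 2830²) = 3203
|H(j1500)| = 4.1 / (1500 × 3203) = 8.5335e-07
20 log₁₀(8.5335e-07) = -121.377 dB

-121.38 dB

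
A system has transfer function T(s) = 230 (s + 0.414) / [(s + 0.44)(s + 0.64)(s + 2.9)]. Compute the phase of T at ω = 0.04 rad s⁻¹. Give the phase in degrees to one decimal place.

∠(j0.04 + 0.414) = arctan(0.04/0.414) = 5.52°
∠(j0.04 + 0.44) = arctan(0.04/0.44) = 5.19°
∠(j0.04 + 0.64) = arctan(0.04/0.64) = 3.58°
∠(j0.04 + 2.9) = arctan(0.04/2.9) = 0.79°
∠T(j0.04) = 5.52° − (5.19° + 3.58° + 0.79°) = -4.04°

-4.0°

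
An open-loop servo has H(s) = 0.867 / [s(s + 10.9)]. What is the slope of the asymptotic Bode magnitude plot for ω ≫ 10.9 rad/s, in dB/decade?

With 0 zeros and 2 poles, the high-frequency asymptotic slope is 20 × (0 − 2) = -40 dB/decade.

-40 dB/decade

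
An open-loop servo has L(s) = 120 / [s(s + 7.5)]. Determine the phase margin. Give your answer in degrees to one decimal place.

Gain crossover: |L(jω)| = 1 at ω ≈ 9.75 rad s⁻¹.
∠L(j9.75) = −90° − arctan(9.75/7.5) ≈ -142.44°
PM = 180° + (-142.44°) = 37.56°

37.6°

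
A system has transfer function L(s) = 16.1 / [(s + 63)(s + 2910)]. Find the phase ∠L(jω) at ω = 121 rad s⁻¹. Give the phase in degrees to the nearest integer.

-65°

∠(j121 + 63) = arctan(121/63) = 62.50°
∠(j121 + 2910) = arctan(121/2910) = 2.38°
∠L(j121) = − (62.50° + 2.38°) = -64.88°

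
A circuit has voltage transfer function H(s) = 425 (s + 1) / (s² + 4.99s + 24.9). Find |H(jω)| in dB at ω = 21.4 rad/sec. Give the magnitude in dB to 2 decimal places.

26.20 dB

|j21.4 + 1| = √(21.4² + 1²) = 21.42
|(j21.4)² + 4.99(j21.4) + 24.9| = |-433.06 + j106.79| = 446
|H(j21.4)| = 425 × 21.42 / 446 = 20.413
20 log₁₀(20.413) = 26.198 dB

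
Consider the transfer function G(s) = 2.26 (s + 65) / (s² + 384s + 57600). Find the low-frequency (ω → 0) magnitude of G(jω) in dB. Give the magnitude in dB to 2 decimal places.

-51.87 dB

G(0) = 2.26 × 65 / 57600 = 0.0025503
20 log₁₀(0.0025503) = -51.868 dB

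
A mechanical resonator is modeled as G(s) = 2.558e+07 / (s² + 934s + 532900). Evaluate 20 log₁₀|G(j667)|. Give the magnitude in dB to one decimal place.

|(j667)² + 934(j667) + 532900| = |88011 + j6.2298e+05| = 6.292e+05
|G(j667)| = 2.558e+07 / 6.292e+05 = 40.657
20 log₁₀(40.657) = 32.18 dB

32.2 dB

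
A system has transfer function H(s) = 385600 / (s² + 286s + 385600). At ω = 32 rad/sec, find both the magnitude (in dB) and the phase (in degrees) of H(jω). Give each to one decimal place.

|(j32)² + 286(j32) + 385600| = |3.8458e+05 + j9152| = 3.847e+05
|H(j32)| = 385600 / 3.847e+05 = 1.0024
20 log₁₀(1.0024) = 0.02 dB
∠[(j32)² + 286(j32) + 385600] = ∠[3.8458e+05 + j9152] = 1.36°
∠H(j32) = −1.36° = -1.36°

|H| = 0.0 dB, ∠H = -1.4°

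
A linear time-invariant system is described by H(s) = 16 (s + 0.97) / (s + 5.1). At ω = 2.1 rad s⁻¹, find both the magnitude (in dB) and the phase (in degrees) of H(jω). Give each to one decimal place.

|H| = 16.5 dB, ∠H = 42.8 deg

|j2.1 + 0.97| = √(2.1² + 0.97²) = 2.313
|j2.1 + 5.1| = √(2.1² + 5.1²) = 5.515
|H(j2.1)| = 16 × 2.313 / 5.515 = 6.7105
20 log₁₀(6.7105) = 16.54 dB
∠(j2.1 + 0.97) = arctan(2.1/0.97) = 65.21°
∠(j2.1 + 5.1) = arctan(2.1/5.1) = 22.38°
∠H(j2.1) = 65.21° − 22.38° = 42.83°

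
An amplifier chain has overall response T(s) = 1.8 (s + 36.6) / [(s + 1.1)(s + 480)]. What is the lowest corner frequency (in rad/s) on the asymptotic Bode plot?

1.1 rad/s

Break frequencies occur at each pole and zero magnitude: 1.1 rad/s, 36.6 rad/s, 480 rad/s.
The lowest is 1.1 rad/s.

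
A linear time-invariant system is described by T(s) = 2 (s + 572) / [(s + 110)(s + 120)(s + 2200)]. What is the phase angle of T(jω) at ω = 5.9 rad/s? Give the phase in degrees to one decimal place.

∠(j5.9 + 572) = arctan(5.9/572) = 0.59°
∠(j5.9 + 110) = arctan(5.9/110) = 3.07°
∠(j5.9 + 120) = arctan(5.9/120) = 2.81°
∠(j5.9 + 2200) = arctan(5.9/2200) = 0.15°
∠T(j5.9) = 0.59° − (3.07° + 2.81° + 0.15°) = -5.45°

-5.4 deg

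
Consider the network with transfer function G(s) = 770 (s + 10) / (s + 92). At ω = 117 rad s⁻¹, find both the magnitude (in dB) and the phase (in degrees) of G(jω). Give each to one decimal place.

|j117 + 10| = √(117² + 10²) = 117.4
|j117 + 92| = √(117² + 92²) = 148.8
|G(j117)| = 770 × 117.4 / 148.8 = 607.49
20 log₁₀(607.49) = 55.67 dB
∠(j117 + 10) = arctan(117/10) = 85.11°
∠(j117 + 92) = arctan(117/92) = 51.82°
∠G(j117) = 85.11° − 51.82° = 33.29°

|G| = 55.7 dB, ∠G = 33.3°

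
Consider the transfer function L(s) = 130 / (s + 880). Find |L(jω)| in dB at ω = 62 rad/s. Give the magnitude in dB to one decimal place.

-16.6 dB

|j62 + 880| = √(62² + 880²) = 882.2
|L(j62)| = 130 / 882.2 = 0.14736
20 log₁₀(0.14736) = -16.63 dB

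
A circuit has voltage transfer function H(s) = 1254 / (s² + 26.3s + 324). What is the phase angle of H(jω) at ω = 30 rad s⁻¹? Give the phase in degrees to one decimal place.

-126.1 deg

∠[(j30)² + 26.3(j30) + 324] = ∠[-576 + j789] = 126.13°
∠H(j30) = −126.13° = -126.13°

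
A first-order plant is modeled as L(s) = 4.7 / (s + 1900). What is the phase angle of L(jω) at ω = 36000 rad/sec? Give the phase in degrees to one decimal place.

∠(j36000 + 1900) = arctan(36000/1900) = 86.98°
∠L(j36000) = −86.98° = -86.98°

-87.0 deg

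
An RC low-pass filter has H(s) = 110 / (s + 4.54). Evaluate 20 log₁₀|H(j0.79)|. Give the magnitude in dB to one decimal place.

|j0.79 + 4.54| = √(0.79² + 4.54²) = 4.608
|H(j0.79)| = 110 / 4.608 = 23.87
20 log₁₀(23.87) = 27.56 dB

27.6 dB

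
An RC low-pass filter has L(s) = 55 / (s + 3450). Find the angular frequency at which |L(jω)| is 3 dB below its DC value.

3450 rad/sec

For a single-pole low-pass, the −3 dB point is at the pole: ω = 3450 rad/sec.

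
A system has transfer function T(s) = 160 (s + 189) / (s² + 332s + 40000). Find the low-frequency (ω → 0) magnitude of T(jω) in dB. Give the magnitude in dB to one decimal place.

-2.4 dB

T(0) = 160 × 189 / 40000 = 0.756
20 log₁₀(0.756) = -2.43 dB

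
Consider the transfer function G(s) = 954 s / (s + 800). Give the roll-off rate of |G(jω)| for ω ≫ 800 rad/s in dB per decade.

With 1 zero and 1 pole, the high-frequency asymptotic slope is 20 × (1 − 1) = 0 dB/decade.

0 dB/decade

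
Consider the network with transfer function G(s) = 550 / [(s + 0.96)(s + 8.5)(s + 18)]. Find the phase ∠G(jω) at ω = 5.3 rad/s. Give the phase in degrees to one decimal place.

∠(j5.3 + 0.96) = arctan(5.3/0.96) = 79.73°
∠(j5.3 + 8.5) = arctan(5.3/8.5) = 31.94°
∠(j5.3 + 18) = arctan(5.3/18) = 16.41°
∠G(j5.3) = − (79.73° + 31.94° + 16.41°) = -128.08°

-128.1 deg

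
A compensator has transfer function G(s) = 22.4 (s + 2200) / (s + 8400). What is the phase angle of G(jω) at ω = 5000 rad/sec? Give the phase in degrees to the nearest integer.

∠(j5000 + 2200) = arctan(5000/2200) = 66.25°
∠(j5000 + 8400) = arctan(5000/8400) = 30.76°
∠G(j5000) = 66.25° − 30.76° = 35.49°

35°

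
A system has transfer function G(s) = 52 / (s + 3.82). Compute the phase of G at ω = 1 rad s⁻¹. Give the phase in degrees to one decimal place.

-14.7°

∠(j1 + 3.82) = arctan(1/3.82) = 14.67°
∠G(j1) = −14.67° = -14.67°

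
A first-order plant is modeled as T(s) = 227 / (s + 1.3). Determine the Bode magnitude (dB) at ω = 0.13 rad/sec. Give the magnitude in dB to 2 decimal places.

|j0.13 + 1.3| = √(0.13² + 1.3²) = 1.306
|T(j0.13)| = 227 / 1.306 = 173.75
20 log₁₀(173.75) = 44.798 dB

44.80 dB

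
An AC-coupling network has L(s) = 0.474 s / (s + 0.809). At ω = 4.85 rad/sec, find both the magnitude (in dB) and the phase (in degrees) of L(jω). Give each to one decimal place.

|L| = -6.6 dB, ∠L = 9.5°

|j4.85| = 4.85
|j4.85 + 0.809| = √(4.85² + 0.809²) = 4.917
|L(j4.85)| = 0.474 × 4.85 / 4.917 = 0.46754
20 log₁₀(0.46754) = -6.60 dB
∠(j4.85) = 90.00°
∠(j4.85 + 0.809) = arctan(4.85/0.809) = 80.53°
∠L(j4.85) = 90.00° − 80.53° = 9.47°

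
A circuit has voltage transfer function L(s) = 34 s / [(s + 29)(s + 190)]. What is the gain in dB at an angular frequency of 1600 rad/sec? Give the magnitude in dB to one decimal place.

-33.5 dB

|j1600| = 1600
|j1600 + 29| = √(1600² + 29²) = 1600
|j1600 + 190| = √(1600² + 190²) = 1611
|L(j1600)| = 34 × 1600 / (1600 × 1611) = 0.021098
20 log₁₀(0.021098) = -33.52 dB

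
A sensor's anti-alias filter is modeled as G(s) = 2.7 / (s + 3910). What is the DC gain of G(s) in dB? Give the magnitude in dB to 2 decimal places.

-63.22 dB

G(0) = 2.7 / 3910 = 0.00069054
20 log₁₀(0.00069054) = -63.216 dB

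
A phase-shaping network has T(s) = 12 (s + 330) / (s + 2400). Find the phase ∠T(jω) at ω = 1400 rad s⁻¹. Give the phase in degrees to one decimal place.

∠(j1400 + 330) = arctan(1400/330) = 76.74°
∠(j1400 + 2400) = arctan(1400/2400) = 30.26°
∠T(j1400) = 76.74° − 30.26° = 46.48°

46.5°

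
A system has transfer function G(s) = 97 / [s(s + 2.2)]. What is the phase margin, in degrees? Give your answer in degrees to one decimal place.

Gain crossover: |G(jω)| = 1 at ω ≈ 9.73 rad/s.
∠G(j9.73) = −90° − arctan(9.73/2.2) ≈ -167.26°
PM = 180° + (-167.26°) = 12.74°

12.7 deg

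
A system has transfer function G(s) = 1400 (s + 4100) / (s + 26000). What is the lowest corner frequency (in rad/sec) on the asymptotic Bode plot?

4100 rad/sec

Break frequencies occur at each pole and zero magnitude: 4100 rad/sec, 26000 rad/sec.
The lowest is 4100 rad/sec.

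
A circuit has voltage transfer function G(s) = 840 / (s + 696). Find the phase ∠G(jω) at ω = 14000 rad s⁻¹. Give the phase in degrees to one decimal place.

-87.2°

∠(j14000 + 696) = arctan(14000/696) = 87.15°
∠G(j14000) = −87.15° = -87.15°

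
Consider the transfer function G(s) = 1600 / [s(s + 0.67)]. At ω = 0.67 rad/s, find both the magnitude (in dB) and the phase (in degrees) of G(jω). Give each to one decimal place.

|G| = 68.0 dB, ∠G = -135.0 deg

|j0.67 + 0.67| = √(0.67² + 0.67²) = 0.9475
|j0.67| = 0.67
|G(j0.67)| = 1600 / (0.9475 × 0.67) = 2520.3
20 log₁₀(2520.3) = 68.03 dB
∠(j0.67 + 0.67) = arctan(0.67/0.67) = 45.00°
∠(j0.67) = 90.00°
∠G(j0.67) = − (45.00° + 90.00°) = -135.00°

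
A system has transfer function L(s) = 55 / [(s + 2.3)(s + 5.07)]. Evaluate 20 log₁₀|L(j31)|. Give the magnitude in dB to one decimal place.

|j31 + 2.3| = √(31² + 2.3²) = 31.09
|j31 + 5.07| = √(31² + 5.07²) = 31.41
|L(j31)| = 55 / (31.09 × 31.41) = 0.056327
20 log₁₀(0.056327) = -24.99 dB

-25.0 dB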